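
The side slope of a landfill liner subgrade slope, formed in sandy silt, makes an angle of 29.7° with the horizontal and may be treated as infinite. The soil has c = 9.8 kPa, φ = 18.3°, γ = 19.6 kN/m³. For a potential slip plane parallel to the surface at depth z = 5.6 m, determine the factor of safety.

For an infinite slope with a slip plane parallel to the surface (no pore pressure): FS = [c + γz cos²β tanφ] / [γz sinβ cosβ].
γz = 19.6·5.6 = 109.76 kN/m²
Numerator = 9.8 + 109.76·cos²29.7°·tan18.3° = 9.8 + 109.76·0.7545·0.3307 = 37.189 kPa
Denominator = 109.76·sin29.7°·cos29.7° = 109.76·0.4955·0.8686 = 47.238 kPa
FS = 37.189 / 47.238 = 0.787

FS = 0.79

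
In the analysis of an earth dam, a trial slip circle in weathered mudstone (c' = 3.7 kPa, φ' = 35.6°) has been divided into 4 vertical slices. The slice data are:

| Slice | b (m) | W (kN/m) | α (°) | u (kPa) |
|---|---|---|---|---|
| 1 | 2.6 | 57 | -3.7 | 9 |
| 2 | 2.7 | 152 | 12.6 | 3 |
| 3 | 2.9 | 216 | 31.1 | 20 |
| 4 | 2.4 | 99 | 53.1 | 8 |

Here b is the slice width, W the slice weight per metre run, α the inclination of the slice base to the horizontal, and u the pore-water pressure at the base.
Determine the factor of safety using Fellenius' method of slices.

FS = 1.25

Ordinary method of slices: FS = Σ[c'·Δl_i + (W_i cosα_i − u_i·Δl_i)·tanφ'] / Σ W_i sinα_i, with Δl_i = b_i / cosα_i.
Slice 1: Δl = 2.6/cos(-3.7°) = 2.605 m; N'_1 = 57·cos(-3.7°) − 9·2.605 = 33.4; c'Δl = 9.64; W sinα = -3.7
Slice 2: Δl = 2.7/cos12.6° = 2.767 m; N'_2 = 152·cos12.6° − 3·2.767 = 140.0; c'Δl = 10.24; W sinα = 33.2
Slice 3: Δl = 2.9/cos31.1° = 3.387 m; N'_3 = 216·cos31.1° − 20·3.387 = 117.2; c'Δl = 12.53; W sinα = 111.6
Slice 4: Δl = 2.4/cos53.1° = 3.997 m; N'_4 = 99·cos53.1° − 8·3.997 = 27.5; c'Δl = 14.79; W sinα = 79.2
Σc'Δl = 47.2 kN/m; ΣN' = 318.2 kN/m; ΣW sinα = 220.2 kN/m
Resisting = 47.2 + 318.2·tan35.6° = 47.2 + 227.8 = 275.0 kN/m
FS = 275.0 / 220.2 = 1.249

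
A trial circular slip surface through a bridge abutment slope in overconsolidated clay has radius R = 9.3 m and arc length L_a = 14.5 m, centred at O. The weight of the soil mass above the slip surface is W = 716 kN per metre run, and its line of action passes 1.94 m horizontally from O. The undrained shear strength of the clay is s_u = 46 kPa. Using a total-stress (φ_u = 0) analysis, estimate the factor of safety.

FS = 4.47

Taking moments about the centre O, the resisting moment is provided by the undrained shear strength acting along the arc:
M_R = s_u·L_a·R = 46·14.50·9.3 = 6203.1 kN·m/m
M_D = W·d = 716·1.94 = 1389.0 kN·m/m
FS = M_R / M_D = 6203.1 / 1389.0 = 4.466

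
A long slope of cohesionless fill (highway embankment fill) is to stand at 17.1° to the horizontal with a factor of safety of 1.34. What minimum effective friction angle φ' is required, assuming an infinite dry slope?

FS = tanφ'/tanβ ⇒ tanφ' = FS · tanβ = 1.34 · tan17.1° = 0.4122
φ' = arctan(0.4122) = 22.40°

φ' = 22.4°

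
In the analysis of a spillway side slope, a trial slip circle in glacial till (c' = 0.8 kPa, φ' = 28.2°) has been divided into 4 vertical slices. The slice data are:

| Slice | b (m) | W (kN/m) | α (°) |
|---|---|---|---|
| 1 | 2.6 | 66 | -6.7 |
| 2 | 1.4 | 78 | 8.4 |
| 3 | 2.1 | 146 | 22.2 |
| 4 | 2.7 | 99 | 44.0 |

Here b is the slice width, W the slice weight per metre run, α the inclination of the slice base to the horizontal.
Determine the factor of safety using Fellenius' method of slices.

FS = 1.53

Ordinary method of slices: FS = Σ[c'·Δl_i + (W_i cosα_i)·tanφ'] / Σ W_i sinα_i, with Δl_i = b_i / cosα_i.
Slice 1: Δl = 2.6/cos(-6.7°) = 2.618 m; N'_1 = 66·cos(-6.7°) = 65.5; c'Δl = 2.09; W sinα = -7.7
Slice 2: Δl = 1.4/cos8.4° = 1.415 m; N'_2 = 78·cos8.4° = 77.2; c'Δl = 1.13; W sinα = 11.4
Slice 3: Δl = 2.1/cos22.2° = 2.268 m; N'_3 = 146·cos22.2° = 135.2; c'Δl = 1.81; W sinα = 55.2
Slice 4: Δl = 2.7/cos44.0° = 3.753 m; N'_4 = 99·cos44.0° = 71.2; c'Δl = 3.00; W sinα = 68.8
Σc'Δl = 8.0 kN/m; ΣN' = 349.1 kN/m; ΣW sinα = 127.6 kN/m
Resisting = 8.0 + 349.1·tan28.2° = 8.0 + 187.2 = 195.2 kN/m
FS = 195.2 / 127.6 = 1.530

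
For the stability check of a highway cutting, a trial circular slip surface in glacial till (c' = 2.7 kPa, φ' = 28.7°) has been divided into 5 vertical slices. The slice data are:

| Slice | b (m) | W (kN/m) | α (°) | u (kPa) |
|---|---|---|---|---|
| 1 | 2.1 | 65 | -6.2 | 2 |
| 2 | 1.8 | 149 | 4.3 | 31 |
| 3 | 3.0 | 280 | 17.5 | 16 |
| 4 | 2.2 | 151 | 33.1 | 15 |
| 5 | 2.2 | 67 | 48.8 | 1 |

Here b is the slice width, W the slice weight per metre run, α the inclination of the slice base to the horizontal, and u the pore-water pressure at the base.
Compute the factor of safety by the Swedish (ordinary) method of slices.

FS = 1.39

Ordinary method of slices: FS = Σ[c'·Δl_i + (W_i cosα_i − u_i·Δl_i)·tanφ'] / Σ W_i sinα_i, with Δl_i = b_i / cosα_i.
Slice 1: Δl = 2.1/cos(-6.2°) = 2.112 m; N'_1 = 65·cos(-6.2°) − 2·2.112 = 60.4; c'Δl = 5.70; W sinα = -7.0
Slice 2: Δl = 1.8/cos4.3° = 1.805 m; N'_2 = 149·cos4.3° − 31·1.805 = 92.6; c'Δl = 4.87; W sinα = 11.2
Slice 3: Δl = 3.0/cos17.5° = 3.146 m; N'_3 = 280·cos17.5° − 16·3.146 = 216.7; c'Δl = 8.49; W sinα = 84.2
Slice 4: Δl = 2.2/cos33.1° = 2.626 m; N'_4 = 151·cos33.1° − 15·2.626 = 87.1; c'Δl = 7.09; W sinα = 82.5
Slice 5: Δl = 2.2/cos48.8° = 3.340 m; N'_5 = 67·cos48.8° − 1·3.340 = 40.8; c'Δl = 9.02; W sinα = 50.4
Σc'Δl = 35.2 kN/m; ΣN' = 497.6 kN/m; ΣW sinα = 221.2 kN/m
Resisting = 35.2 + 497.6·tan28.7° = 35.2 + 272.4 = 307.6 kN/m
FS = 307.6 / 221.2 = 1.391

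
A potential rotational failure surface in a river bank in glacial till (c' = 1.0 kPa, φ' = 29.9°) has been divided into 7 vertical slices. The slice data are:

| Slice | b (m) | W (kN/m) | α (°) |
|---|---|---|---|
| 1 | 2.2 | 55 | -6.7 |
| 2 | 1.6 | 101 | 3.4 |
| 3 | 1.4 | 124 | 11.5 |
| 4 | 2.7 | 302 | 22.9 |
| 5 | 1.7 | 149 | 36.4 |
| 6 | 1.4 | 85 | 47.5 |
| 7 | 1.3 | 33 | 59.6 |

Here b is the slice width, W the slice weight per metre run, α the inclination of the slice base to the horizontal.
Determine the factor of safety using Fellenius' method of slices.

FS = 1.39

Ordinary method of slices: FS = Σ[c'·Δl_i + (W_i cosα_i)·tanφ'] / Σ W_i sinα_i, with Δl_i = b_i / cosα_i.
Slice 1: Δl = 2.2/cos(-6.7°) = 2.215 m; N'_1 = 55·cos(-6.7°) = 54.6; c'Δl = 2.22; W sinα = -6.4
Slice 2: Δl = 1.6/cos3.4° = 1.603 m; N'_2 = 101·cos3.4° = 100.8; c'Δl = 1.60; W sinα = 6.0
Slice 3: Δl = 1.4/cos11.5° = 1.429 m; N'_3 = 124·cos11.5° = 121.5; c'Δl = 1.43; W sinα = 24.7
Slice 4: Δl = 2.7/cos22.9° = 2.931 m; N'_4 = 302·cos22.9° = 278.2; c'Δl = 2.93; W sinα = 117.5
Slice 5: Δl = 1.7/cos36.4° = 2.112 m; N'_5 = 149·cos36.4° = 119.9; c'Δl = 2.11; W sinα = 88.4
Slice 6: Δl = 1.4/cos47.5° = 2.072 m; N'_6 = 85·cos47.5° = 57.4; c'Δl = 2.07; W sinα = 62.7
Slice 7: Δl = 1.3/cos59.6° = 2.569 m; N'_7 = 33·cos59.6° = 16.7; c'Δl = 2.57; W sinα = 28.5
Σc'Δl = 14.9 kN/m; ΣN' = 749.2 kN/m; ΣW sinα = 321.4 kN/m
Resisting = 14.9 + 749.2·tan29.9° = 14.9 + 430.8 = 445.7 kN/m
FS = 445.7 / 321.4 = 1.387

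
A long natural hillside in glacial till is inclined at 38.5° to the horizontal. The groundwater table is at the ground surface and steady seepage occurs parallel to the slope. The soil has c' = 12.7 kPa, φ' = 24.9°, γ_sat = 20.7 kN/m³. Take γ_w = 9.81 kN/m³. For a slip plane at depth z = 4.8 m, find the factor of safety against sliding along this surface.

With seepage parallel to the slope and the water table at the surface, the effective normal stress on the slip plane uses the buoyant unit weight γ' = γ_sat − γ_w while the driving shear stress uses γ_sat:
FS = [c' + γ' z cos²β tanφ'] / [γ_sat z sinβ cosβ]
γ' = 20.7 − 9.81 = 10.89 kN/m³
Numerator = 12.7 + 10.89·4.8·cos²38.5°·tan24.9° = 12.7 + 10.89·4.8·0.6125·0.4642 = 27.561 kPa
Denominator = 20.7·4.8·sin38.5°·cos38.5° = 20.7·4.8·0.6225·0.7826 = 48.407 kPa
FS = 27.561 / 48.407 = 0.569

FS = 0.57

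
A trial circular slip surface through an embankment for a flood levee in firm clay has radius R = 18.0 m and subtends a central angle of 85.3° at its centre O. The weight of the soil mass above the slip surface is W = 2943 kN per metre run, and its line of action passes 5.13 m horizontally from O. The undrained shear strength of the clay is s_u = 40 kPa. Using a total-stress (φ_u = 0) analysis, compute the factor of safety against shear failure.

FS = 1.28

Taking moments about the centre O, the resisting moment is provided by the undrained shear strength acting along the arc:
Arc length L_a = R·θ = 18.0·(85.3°·π/180) = 18.0·1.4888 = 26.80 m
M_R = s_u·L_a·R = 40·26.80·18.0 = 19294.4 kN·m/m
M_D = W·d = 2943·5.13 = 15097.6 kN·m/m
FS = M_R / M_D = 19294.4 / 15097.6 = 1.278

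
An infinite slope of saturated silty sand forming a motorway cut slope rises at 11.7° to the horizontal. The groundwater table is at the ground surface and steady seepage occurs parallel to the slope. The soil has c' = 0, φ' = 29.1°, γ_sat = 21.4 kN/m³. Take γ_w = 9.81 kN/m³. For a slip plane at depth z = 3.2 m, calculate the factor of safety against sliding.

With seepage parallel to the slope and the water table at the surface, the effective normal stress on the slip plane uses the buoyant unit weight γ' = γ_sat − γ_w while the driving shear stress uses γ_sat:
FS = [c' + γ' z cos²β tanφ'] / [γ_sat z sinβ cosβ]
(For c' = 0 this reduces to FS = (γ'/γ_sat)·tanφ'/tanβ.)
γ' = 21.4 − 9.81 = 11.59 kN/m³
Numerator = 0.0 + 11.59·3.2·cos²11.7°·tan29.1° = 0.0 + 11.59·3.2·0.9589·0.5566 = 19.794 kPa
Denominator = 21.4·3.2·sin11.7°·cos11.7° = 21.4·3.2·0.2028·0.9792 = 13.598 kPa
FS = 19.794 / 13.598 = 1.456

FS = 1.46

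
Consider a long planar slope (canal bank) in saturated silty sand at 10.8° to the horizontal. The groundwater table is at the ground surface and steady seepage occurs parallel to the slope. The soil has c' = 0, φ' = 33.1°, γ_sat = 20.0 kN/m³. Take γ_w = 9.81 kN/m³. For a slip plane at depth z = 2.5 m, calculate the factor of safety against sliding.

With seepage parallel to the slope and the water table at the surface, the effective normal stress on the slip plane uses the buoyant unit weight γ' = γ_sat − γ_w while the driving shear stress uses γ_sat:
FS = [c' + γ' z cos²β tanφ'] / [γ_sat z sinβ cosβ]
(For c' = 0 this reduces to FS = (γ'/γ_sat)·tanφ'/tanβ.)
γ' = 20.0 − 9.81 = 10.19 kN/m³
Numerator = 0.0 + 10.19·2.5·cos²10.8°·tan33.1° = 0.0 + 10.19·2.5·0.9649·0.6519 = 16.024 kPa
Denominator = 20.0·2.5·sin10.8°·cos10.8° = 20.0·2.5·0.1874·0.9823 = 9.203 kPa
FS = 16.024 / 9.203 = 1.741

FS = 1.74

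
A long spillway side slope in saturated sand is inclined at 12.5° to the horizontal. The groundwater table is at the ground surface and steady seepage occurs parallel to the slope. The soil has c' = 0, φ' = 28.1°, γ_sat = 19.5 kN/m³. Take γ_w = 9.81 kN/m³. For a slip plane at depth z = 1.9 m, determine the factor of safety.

With seepage parallel to the slope and the water table at the surface, the effective normal stress on the slip plane uses the buoyant unit weight γ' = γ_sat − γ_w while the driving shear stress uses γ_sat:
FS = [c' + γ' z cos²β tanφ'] / [γ_sat z sinβ cosβ]
(For c' = 0 this reduces to FS = (γ'/γ_sat)·tanφ'/tanβ.)
γ' = 19.5 − 9.81 = 9.69 kN/m³
Numerator = 0.0 + 9.69·1.9·cos²12.5°·tan28.1° = 0.0 + 9.69·1.9·0.9532·0.5340 = 9.370 kPa
Denominator = 19.5·1.9·sin12.5°·cos12.5° = 19.5·1.9·0.2164·0.9763 = 7.829 kPa
FS = 9.370 / 7.829 = 1.197

FS = 1.20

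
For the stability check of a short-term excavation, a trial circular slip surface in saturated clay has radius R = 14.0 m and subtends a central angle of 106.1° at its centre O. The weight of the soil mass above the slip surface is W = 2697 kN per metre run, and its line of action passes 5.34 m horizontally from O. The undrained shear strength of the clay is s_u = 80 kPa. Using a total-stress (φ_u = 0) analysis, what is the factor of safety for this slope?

Taking moments about the centre O, the resisting moment is provided by the undrained shear strength acting along the arc:
Arc length L_a = R·θ = 14.0·(106.1°·π/180) = 14.0·1.8518 = 25.93 m
M_R = s_u·L_a·R = 80·25.93·14.0 = 29036.1 kN·m/m
M_D = W·d = 2697·5.34 = 14402.0 kN·m/m
FS = M_R / M_D = 29036.1 / 14402.0 = 2.016

FS = 2.02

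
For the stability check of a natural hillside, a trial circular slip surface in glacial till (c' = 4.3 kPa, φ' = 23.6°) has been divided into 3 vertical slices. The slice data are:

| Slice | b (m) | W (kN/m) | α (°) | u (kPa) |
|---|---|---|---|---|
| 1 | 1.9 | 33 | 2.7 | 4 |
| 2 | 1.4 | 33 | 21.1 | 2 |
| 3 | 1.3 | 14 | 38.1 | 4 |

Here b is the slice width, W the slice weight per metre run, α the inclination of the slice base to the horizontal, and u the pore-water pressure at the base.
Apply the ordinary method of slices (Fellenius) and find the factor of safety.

FS = 2.12

Ordinary method of slices: FS = Σ[c'·Δl_i + (W_i cosα_i − u_i·Δl_i)·tanφ'] / Σ W_i sinα_i, with Δl_i = b_i / cosα_i.
Slice 1: Δl = 1.9/cos2.7° = 1.902 m; N'_1 = 33·cos2.7° − 4·1.902 = 25.4; c'Δl = 8.18; W sinα = 1.6
Slice 2: Δl = 1.4/cos21.1° = 1.501 m; N'_2 = 33·cos21.1° − 2·1.501 = 27.8; c'Δl = 6.45; W sinα = 11.9
Slice 3: Δl = 1.3/cos38.1° = 1.652 m; N'_3 = 14·cos38.1° − 4·1.652 = 4.4; c'Δl = 7.10; W sinα = 8.6
Σc'Δl = 21.7 kN/m; ΣN' = 57.6 kN/m; ΣW sinα = 22.1 kN/m
Resisting = 21.7 + 57.6·tan23.6° = 21.7 + 25.1 = 46.9 kN/m
FS = 46.9 / 22.1 = 2.124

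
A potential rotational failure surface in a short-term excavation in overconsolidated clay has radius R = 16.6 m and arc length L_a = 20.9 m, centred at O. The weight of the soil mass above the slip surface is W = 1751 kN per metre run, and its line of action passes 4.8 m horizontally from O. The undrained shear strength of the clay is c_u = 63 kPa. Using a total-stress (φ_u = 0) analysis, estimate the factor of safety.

Taking moments about the centre O, the resisting moment is provided by the undrained shear strength acting along the arc:
M_R = c_u·L_a·R = 63·20.90·16.6 = 21857.2 kN·m/m
M_D = W·d = 1751·4.8 = 8404.8 kN·m/m
FS = M_R / M_D = 21857.2 / 8404.8 = 2.601

FS = 2.60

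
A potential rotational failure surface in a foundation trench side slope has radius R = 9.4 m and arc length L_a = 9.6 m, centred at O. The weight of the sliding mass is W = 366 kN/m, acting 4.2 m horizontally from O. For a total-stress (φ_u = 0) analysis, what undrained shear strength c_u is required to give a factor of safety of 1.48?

c_u = 25.2 kPa

FS = c_u·L_a·R / (W·d), so c_u = FS·W·d / (L_a·R).
c_u = 1.48·366·4.2 / (9.60·9.4) = 2275.1 / 90.24 = 25.21 kPa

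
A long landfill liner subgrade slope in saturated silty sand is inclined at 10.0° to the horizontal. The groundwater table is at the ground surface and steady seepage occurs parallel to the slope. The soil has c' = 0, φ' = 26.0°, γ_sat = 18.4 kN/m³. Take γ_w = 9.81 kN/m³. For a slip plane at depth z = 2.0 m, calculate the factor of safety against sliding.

With seepage parallel to the slope and the water table at the surface, the effective normal stress on the slip plane uses the buoyant unit weight γ' = γ_sat − γ_w while the driving shear stress uses γ_sat:
FS = [c' + γ' z cos²β tanφ'] / [γ_sat z sinβ cosβ]
(For c' = 0 this reduces to FS = (γ'/γ_sat)·tanφ'/tanβ.)
γ' = 18.4 − 9.81 = 8.59 kN/m³
Numerator = 0.0 + 8.59·2.0·cos²10.0°·tan26.0° = 0.0 + 8.59·2.0·0.9698·0.4877 = 8.127 kPa
Denominator = 18.4·2.0·sin10.0°·cos10.0° = 18.4·2.0·0.1736·0.9848 = 6.293 kPa
FS = 8.127 / 6.293 = 1.291

FS = 1.29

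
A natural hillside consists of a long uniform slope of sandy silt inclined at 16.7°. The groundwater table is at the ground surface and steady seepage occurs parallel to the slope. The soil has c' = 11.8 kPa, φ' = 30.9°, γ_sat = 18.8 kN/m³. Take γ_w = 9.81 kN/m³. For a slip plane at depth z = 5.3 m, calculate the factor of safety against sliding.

FS = 1.38

With seepage parallel to the slope and the water table at the surface, the effective normal stress on the slip plane uses the buoyant unit weight γ' = γ_sat − γ_w while the driving shear stress uses γ_sat:
FS = [c' + γ' z cos²β tanφ'] / [γ_sat z sinβ cosβ]
γ' = 18.8 − 9.81 = 8.99 kN/m³
Numerator = 11.8 + 8.99·5.3·cos²16.7°·tan30.9° = 11.8 + 8.99·5.3·0.9174·0.5985 = 37.961 kPa
Denominator = 18.8·5.3·sin16.7°·cos16.7° = 18.8·5.3·0.2874·0.9578 = 27.425 kPa
FS = 37.961 / 27.425 = 1.384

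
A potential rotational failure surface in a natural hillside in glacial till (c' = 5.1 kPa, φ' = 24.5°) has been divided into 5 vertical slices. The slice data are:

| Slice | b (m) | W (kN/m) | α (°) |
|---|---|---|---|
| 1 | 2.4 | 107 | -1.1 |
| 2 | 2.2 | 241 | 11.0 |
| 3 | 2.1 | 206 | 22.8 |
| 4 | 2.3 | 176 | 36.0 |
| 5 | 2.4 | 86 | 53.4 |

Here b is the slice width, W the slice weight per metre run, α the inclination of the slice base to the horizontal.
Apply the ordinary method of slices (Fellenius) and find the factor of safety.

Ordinary method of slices: FS = Σ[c'·Δl_i + (W_i cosα_i)·tanφ'] / Σ W_i sinα_i, with Δl_i = b_i / cosα_i.
Slice 1: Δl = 2.4/cos(-1.1°) = 2.400 m; N'_1 = 107·cos(-1.1°) = 107.0; c'Δl = 12.24; W sinα = -2.1
Slice 2: Δl = 2.2/cos11.0° = 2.241 m; N'_2 = 241·cos11.0° = 236.6; c'Δl = 11.43; W sinα = 46.0
Slice 3: Δl = 2.1/cos22.8° = 2.278 m; N'_3 = 206·cos22.8° = 189.9; c'Δl = 11.62; W sinα = 79.8
Slice 4: Δl = 2.3/cos36.0° = 2.843 m; N'_4 = 176·cos36.0° = 142.4; c'Δl = 14.50; W sinα = 103.5
Slice 5: Δl = 2.4/cos53.4° = 4.025 m; N'_5 = 86·cos53.4° = 51.3; c'Δl = 20.53; W sinα = 69.0
Σc'Δl = 70.3 kN/m; ΣN' = 727.1 kN/m; ΣW sinα = 296.3 kN/m
Resisting = 70.3 + 727.1·tan24.5° = 70.3 + 331.4 = 401.7 kN/m
FS = 401.7 / 296.3 = 1.356

FS = 1.36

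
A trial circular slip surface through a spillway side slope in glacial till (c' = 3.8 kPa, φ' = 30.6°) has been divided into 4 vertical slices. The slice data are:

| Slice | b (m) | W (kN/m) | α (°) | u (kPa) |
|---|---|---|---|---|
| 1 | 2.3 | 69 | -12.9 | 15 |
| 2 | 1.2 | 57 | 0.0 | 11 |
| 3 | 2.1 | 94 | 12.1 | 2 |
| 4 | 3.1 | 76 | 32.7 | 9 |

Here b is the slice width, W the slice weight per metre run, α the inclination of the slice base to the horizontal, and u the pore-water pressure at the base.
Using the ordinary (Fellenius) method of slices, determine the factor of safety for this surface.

FS = 3.32

Ordinary method of slices: FS = Σ[c'·Δl_i + (W_i cosα_i − u_i·Δl_i)·tanφ'] / Σ W_i sinα_i, with Δl_i = b_i / cosα_i.
Slice 1: Δl = 2.3/cos(-12.9°) = 2.360 m; N'_1 = 69·cos(-12.9°) − 15·2.360 = 31.9; c'Δl = 8.97; W sinα = -15.4
Slice 2: Δl = 1.2/cos0.0° = 1.200 m; N'_2 = 57·cos0.0° − 11·1.200 = 43.8; c'Δl = 4.56; W sinα = 0.0
Slice 3: Δl = 2.1/cos12.1° = 2.148 m; N'_3 = 94·cos12.1° − 2·2.148 = 87.6; c'Δl = 8.16; W sinα = 19.7
Slice 4: Δl = 3.1/cos32.7° = 3.684 m; N'_4 = 76·cos32.7° − 9·3.684 = 30.8; c'Δl = 14.00; W sinα = 41.1
Σc'Δl = 35.7 kN/m; ΣN' = 194.1 kN/m; ΣW sinα = 45.4 kN/m
Resisting = 35.7 + 194.1·tan30.6° = 35.7 + 114.8 = 150.5 kN/m
FS = 150.5 / 45.4 = 3.317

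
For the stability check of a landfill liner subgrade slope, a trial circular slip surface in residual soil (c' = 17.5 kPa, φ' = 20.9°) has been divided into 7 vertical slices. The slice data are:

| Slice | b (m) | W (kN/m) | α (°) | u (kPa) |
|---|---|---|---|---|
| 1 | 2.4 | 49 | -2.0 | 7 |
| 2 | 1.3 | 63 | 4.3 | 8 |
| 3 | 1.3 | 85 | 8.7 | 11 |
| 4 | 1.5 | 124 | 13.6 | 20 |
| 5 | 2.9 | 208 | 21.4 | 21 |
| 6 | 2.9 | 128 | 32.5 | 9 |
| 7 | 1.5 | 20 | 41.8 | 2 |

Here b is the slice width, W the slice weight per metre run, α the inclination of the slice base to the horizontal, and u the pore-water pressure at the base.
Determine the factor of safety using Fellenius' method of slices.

FS = 2.17

Ordinary method of slices: FS = Σ[c'·Δl_i + (W_i cosα_i − u_i·Δl_i)·tanφ'] / Σ W_i sinα_i, with Δl_i = b_i / cosα_i.
Slice 1: Δl = 2.4/cos(-2.0°) = 2.401 m; N'_1 = 49·cos(-2.0°) − 7·2.401 = 32.2; c'Δl = 42.03; W sinα = -1.7
Slice 2: Δl = 1.3/cos4.3° = 1.304 m; N'_2 = 63·cos4.3° − 8·1.304 = 52.4; c'Δl = 22.81; W sinα = 4.7
Slice 3: Δl = 1.3/cos8.7° = 1.315 m; N'_3 = 85·cos8.7° − 11·1.315 = 69.6; c'Δl = 23.01; W sinα = 12.9
Slice 4: Δl = 1.5/cos13.6° = 1.543 m; N'_4 = 124·cos13.6° − 20·1.543 = 89.7; c'Δl = 27.01; W sinα = 29.2
Slice 5: Δl = 2.9/cos21.4° = 3.115 m; N'_5 = 208·cos21.4° − 21·3.115 = 128.2; c'Δl = 54.51; W sinα = 75.9
Slice 6: Δl = 2.9/cos32.5° = 3.438 m; N'_6 = 128·cos32.5° − 9·3.438 = 77.0; c'Δl = 60.17; W sinα = 68.8
Slice 7: Δl = 1.5/cos41.8° = 2.012 m; N'_7 = 20·cos41.8° − 2·2.012 = 10.9; c'Δl = 35.21; W sinα = 13.3
Σc'Δl = 264.8 kN/m; ΣN' = 459.9 kN/m; ΣW sinα = 203.0 kN/m
Resisting = 264.8 + 459.9·tan20.9° = 264.8 + 175.6 = 440.4 kN/m
FS = 440.4 / 203.0 = 2.169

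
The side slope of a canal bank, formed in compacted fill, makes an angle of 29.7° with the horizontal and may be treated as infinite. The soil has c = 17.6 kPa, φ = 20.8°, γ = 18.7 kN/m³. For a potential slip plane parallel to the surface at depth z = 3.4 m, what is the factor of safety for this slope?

FS = 1.31

For an infinite slope with a slip plane parallel to the surface (no pore pressure): FS = [c + γz cos²β tanφ] / [γz sinβ cosβ].
γz = 18.7·3.4 = 63.58 kN/m²
Numerator = 17.6 + 63.58·cos²29.7°·tan20.8° = 17.6 + 63.58·0.7545·0.3799 = 35.823 kPa
Denominator = 63.58·sin29.7°·cos29.7° = 63.58·0.4955·0.8686 = 27.363 kPa
FS = 35.823 / 27.363 = 1.309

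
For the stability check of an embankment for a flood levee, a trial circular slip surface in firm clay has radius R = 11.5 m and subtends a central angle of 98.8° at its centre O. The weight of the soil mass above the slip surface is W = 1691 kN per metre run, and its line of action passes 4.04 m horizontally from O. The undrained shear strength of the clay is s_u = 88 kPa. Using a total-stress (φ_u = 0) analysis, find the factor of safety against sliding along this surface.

Taking moments about the centre O, the resisting moment is provided by the undrained shear strength acting along the arc:
Arc length L_a = R·θ = 11.5·(98.8°·π/180) = 11.5·1.7244 = 19.83 m
M_R = s_u·L_a·R = 88·19.83·11.5 = 20068.4 kN·m/m
M_D = W·d = 1691·4.04 = 6831.6 kN·m/m
FS = M_R / M_D = 20068.4 / 6831.6 = 2.938

FS = 2.94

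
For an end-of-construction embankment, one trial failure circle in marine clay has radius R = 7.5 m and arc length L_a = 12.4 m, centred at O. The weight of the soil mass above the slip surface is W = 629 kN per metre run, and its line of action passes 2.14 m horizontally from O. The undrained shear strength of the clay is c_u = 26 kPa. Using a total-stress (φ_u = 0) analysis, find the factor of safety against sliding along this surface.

Taking moments about the centre O, the resisting moment is provided by the undrained shear strength acting along the arc:
M_R = c_u·L_a·R = 26·12.40·7.5 = 2418.0 kN·m/m
M_D = W·d = 629·2.14 = 1346.1 kN·m/m
FS = M_R / M_D = 2418.0 / 1346.1 = 1.796

FS = 1.80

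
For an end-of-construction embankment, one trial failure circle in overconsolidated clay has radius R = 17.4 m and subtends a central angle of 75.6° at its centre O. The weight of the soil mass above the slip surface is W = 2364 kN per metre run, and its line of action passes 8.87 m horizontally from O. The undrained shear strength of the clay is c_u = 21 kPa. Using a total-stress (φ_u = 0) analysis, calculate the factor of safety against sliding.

FS = 0.40

Taking moments about the centre O, the resisting moment is provided by the undrained shear strength acting along the arc:
Arc length L_a = R·θ = 17.4·(75.6°·π/180) = 17.4·1.3195 = 22.96 m
M_R = c_u·L_a·R = 21·22.96·17.4 = 8389.1 kN·m/m
M_D = W·d = 2364·8.87 = 20968.7 kN·m/m
FS = M_R / M_D = 8389.1 / 20968.7 = 0.400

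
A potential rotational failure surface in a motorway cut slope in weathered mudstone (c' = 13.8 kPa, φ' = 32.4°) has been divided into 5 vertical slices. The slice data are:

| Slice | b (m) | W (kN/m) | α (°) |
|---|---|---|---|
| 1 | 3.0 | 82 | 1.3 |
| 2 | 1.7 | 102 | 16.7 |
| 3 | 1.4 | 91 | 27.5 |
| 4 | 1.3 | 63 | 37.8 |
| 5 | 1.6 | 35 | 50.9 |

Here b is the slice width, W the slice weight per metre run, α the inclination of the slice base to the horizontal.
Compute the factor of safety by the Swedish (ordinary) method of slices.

Ordinary method of slices: FS = Σ[c'·Δl_i + (W_i cosα_i)·tanφ'] / Σ W_i sinα_i, with Δl_i = b_i / cosα_i.
Slice 1: Δl = 3.0/cos1.3° = 3.001 m; N'_1 = 82·cos1.3° = 82.0; c'Δl = 41.41; W sinα = 1.9
Slice 2: Δl = 1.7/cos16.7° = 1.775 m; N'_2 = 102·cos16.7° = 97.7; c'Δl = 24.49; W sinα = 29.3
Slice 3: Δl = 1.4/cos27.5° = 1.578 m; N'_3 = 91·cos27.5° = 80.7; c'Δl = 21.78; W sinα = 42.0
Slice 4: Δl = 1.3/cos37.8° = 1.645 m; N'_4 = 63·cos37.8° = 49.8; c'Δl = 22.70; W sinα = 38.6
Slice 5: Δl = 1.6/cos50.9° = 2.537 m; N'_5 = 35·cos50.9° = 22.1; c'Δl = 35.01; W sinα = 27.2
Σc'Δl = 145.4 kN/m; ΣN' = 332.2 kN/m; ΣW sinα = 139.0 kN/m
Resisting = 145.4 + 332.2·tan32.4° = 145.4 + 210.9 = 356.3 kN/m
FS = 356.3 / 139.0 = 2.564

FS = 2.56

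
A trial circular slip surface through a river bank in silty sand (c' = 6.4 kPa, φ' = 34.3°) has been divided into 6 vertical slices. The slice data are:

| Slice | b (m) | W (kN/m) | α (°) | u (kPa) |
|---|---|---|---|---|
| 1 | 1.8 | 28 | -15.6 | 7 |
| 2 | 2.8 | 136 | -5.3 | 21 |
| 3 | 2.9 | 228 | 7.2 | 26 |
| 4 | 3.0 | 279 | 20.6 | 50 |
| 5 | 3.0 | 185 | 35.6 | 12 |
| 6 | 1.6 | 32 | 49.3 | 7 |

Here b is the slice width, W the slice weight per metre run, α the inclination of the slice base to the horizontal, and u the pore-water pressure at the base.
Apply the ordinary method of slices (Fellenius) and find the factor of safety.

FS = 1.74

Ordinary method of slices: FS = Σ[c'·Δl_i + (W_i cosα_i − u_i·Δl_i)·tanφ'] / Σ W_i sinα_i, with Δl_i = b_i / cosα_i.
Slice 1: Δl = 1.8/cos(-15.6°) = 1.869 m; N'_1 = 28·cos(-15.6°) − 7·1.869 = 13.9; c'Δl = 11.96; W sinα = -7.5
Slice 2: Δl = 2.8/cos(-5.3°) = 2.812 m; N'_2 = 136·cos(-5.3°) − 21·2.812 = 76.4; c'Δl = 18.00; W sinα = -12.6
Slice 3: Δl = 2.9/cos7.2° = 2.923 m; N'_3 = 228·cos7.2° − 26·2.923 = 150.2; c'Δl = 18.71; W sinα = 28.6
Slice 4: Δl = 3.0/cos20.6° = 3.205 m; N'_4 = 279·cos20.6° − 50·3.205 = 100.9; c'Δl = 20.51; W sinα = 98.2
Slice 5: Δl = 3.0/cos35.6° = 3.690 m; N'_5 = 185·cos35.6° − 12·3.690 = 106.1; c'Δl = 23.61; W sinα = 107.7
Slice 6: Δl = 1.6/cos49.3° = 2.454 m; N'_6 = 32·cos49.3° − 7·2.454 = 3.7; c'Δl = 15.70; W sinα = 24.3
Σc'Δl = 108.5 kN/m; ΣN' = 451.2 kN/m; ΣW sinα = 238.6 kN/m
Resisting = 108.5 + 451.2·tan34.3° = 108.5 + 307.8 = 416.3 kN/m
FS = 416.3 / 238.6 = 1.745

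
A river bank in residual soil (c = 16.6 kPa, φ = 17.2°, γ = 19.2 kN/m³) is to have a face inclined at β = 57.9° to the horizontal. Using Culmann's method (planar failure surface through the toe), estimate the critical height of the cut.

H_c = 11.57 m

Culmann's analysis gives the critical failure plane at α_cr = (β + φ)/2 = (57.9 + 17.2)/2 = 37.5°, and the critical height
H_c = (4c/γ) · sinβ cosφ / [1 − cos(β − φ)]
    = (4·16.6/19.2) · sin57.9°·cos17.2° / [1 − cos(40.7°)]
    = 3.458 · 0.8471·0.9553 / [1 − 0.7581]
    = 3.458 · 0.8092 / 0.2419
    = 11.57 m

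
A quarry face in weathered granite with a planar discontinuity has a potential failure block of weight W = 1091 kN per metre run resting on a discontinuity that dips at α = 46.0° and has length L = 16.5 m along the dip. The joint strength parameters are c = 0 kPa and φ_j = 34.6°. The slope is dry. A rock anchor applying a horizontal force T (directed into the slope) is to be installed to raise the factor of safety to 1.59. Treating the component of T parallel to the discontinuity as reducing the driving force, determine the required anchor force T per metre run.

T = 453 kN/m

Resolving forces along and normal to the sliding plane, with the horizontal anchor force T adding T·sinα to the effective normal force and T·cosα acting up the plane against the driving force:
FS = [cL + (W cosα + T sinα) tanφ_j] / [W sinα − T cosα]
Without the anchor: N' = 757.9 kN/m, driving T_d = 784.8 kN/m, resisting R = 0·16.5 + 757.9·tan34.6° = 522.8 kN/m, FS = 0.67.
Setting FS = 1.59 and solving for T:
1.59·(784.8 − T cos46.0°) = 522.8 + T sin46.0°·tan34.6°
T·(sin46.0°·tan34.6° + 1.59·cos46.0°) = 1.59·784.8 − 522.8
T·(0.7193·0.6899 + 1.59·0.6947) = 1247.8 − 522.8 = 725.0
T·1.6007 = 725.0
T = 452.9 kN/m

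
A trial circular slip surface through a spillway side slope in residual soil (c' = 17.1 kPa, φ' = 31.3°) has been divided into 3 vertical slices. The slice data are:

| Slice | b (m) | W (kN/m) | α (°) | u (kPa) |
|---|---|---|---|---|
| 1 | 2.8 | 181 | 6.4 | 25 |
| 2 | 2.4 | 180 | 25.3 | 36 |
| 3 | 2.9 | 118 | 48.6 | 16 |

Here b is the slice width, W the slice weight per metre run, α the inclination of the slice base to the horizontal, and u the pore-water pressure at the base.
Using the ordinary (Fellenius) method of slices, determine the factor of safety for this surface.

Ordinary method of slices: FS = Σ[c'·Δl_i + (W_i cosα_i − u_i·Δl_i)·tanφ'] / Σ W_i sinα_i, with Δl_i = b_i / cosα_i.
Slice 1: Δl = 2.8/cos6.4° = 2.818 m; N'_1 = 181·cos6.4° − 25·2.818 = 109.4; c'Δl = 48.18; W sinα = 20.2
Slice 2: Δl = 2.4/cos25.3° = 2.655 m; N'_2 = 180·cos25.3° − 36·2.655 = 67.2; c'Δl = 45.39; W sinα = 76.9
Slice 3: Δl = 2.9/cos48.6° = 4.385 m; N'_3 = 118·cos48.6° − 16·4.385 = 7.9; c'Δl = 74.99; W sinα = 88.5
Σc'Δl = 168.6 kN/m; ΣN' = 184.5 kN/m; ΣW sinα = 185.6 kN/m
Resisting = 168.6 + 184.5·tan31.3° = 168.6 + 112.2 = 280.7 kN/m
FS = 280.7 / 185.6 = 1.512

FS = 1.51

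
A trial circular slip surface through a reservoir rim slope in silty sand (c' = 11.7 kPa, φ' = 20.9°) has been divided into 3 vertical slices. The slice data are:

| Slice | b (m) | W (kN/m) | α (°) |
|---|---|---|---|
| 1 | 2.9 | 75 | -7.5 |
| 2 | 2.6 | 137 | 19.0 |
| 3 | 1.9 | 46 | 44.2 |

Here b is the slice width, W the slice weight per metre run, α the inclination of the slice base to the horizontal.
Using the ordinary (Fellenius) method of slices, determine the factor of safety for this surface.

FS = 2.81

Ordinary method of slices: FS = Σ[c'·Δl_i + (W_i cosα_i)·tanφ'] / Σ W_i sinα_i, with Δl_i = b_i / cosα_i.
Slice 1: Δl = 2.9/cos(-7.5°) = 2.925 m; N'_1 = 75·cos(-7.5°) = 74.4; c'Δl = 34.22; W sinα = -9.8
Slice 2: Δl = 2.6/cos19.0° = 2.750 m; N'_2 = 137·cos19.0° = 129.5; c'Δl = 32.17; W sinα = 44.6
Slice 3: Δl = 1.9/cos44.2° = 2.650 m; N'_3 = 46·cos44.2° = 33.0; c'Δl = 31.01; W sinα = 32.1
Σc'Δl = 97.4 kN/m; ΣN' = 236.9 kN/m; ΣW sinα = 66.9 kN/m
Resisting = 97.4 + 236.9·tan20.9° = 97.4 + 90.5 = 187.9 kN/m
FS = 187.9 / 66.9 = 2.809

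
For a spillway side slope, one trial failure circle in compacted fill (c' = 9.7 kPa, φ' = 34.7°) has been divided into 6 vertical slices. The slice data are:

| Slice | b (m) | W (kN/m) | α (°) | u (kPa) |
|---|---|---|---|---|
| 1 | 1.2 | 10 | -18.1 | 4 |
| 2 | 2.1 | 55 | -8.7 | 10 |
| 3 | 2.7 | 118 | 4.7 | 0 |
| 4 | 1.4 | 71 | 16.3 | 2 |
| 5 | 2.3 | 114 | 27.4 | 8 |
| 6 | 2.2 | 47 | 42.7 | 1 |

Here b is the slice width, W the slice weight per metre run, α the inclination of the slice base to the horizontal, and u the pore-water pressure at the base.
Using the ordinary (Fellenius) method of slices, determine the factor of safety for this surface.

Ordinary method of slices: FS = Σ[c'·Δl_i + (W_i cosα_i − u_i·Δl_i)·tanφ'] / Σ W_i sinα_i, with Δl_i = b_i / cosα_i.
Slice 1: Δl = 1.2/cos(-18.1°) = 1.262 m; N'_1 = 10·cos(-18.1°) − 4·1.262 = 4.5; c'Δl = 12.25; W sinα = -3.1
Slice 2: Δl = 2.1/cos(-8.7°) = 2.124 m; N'_2 = 55·cos(-8.7°) − 10·2.124 = 33.1; c'Δl = 20.61; W sinα = -8.3
Slice 3: Δl = 2.7/cos4.7° = 2.709 m; N'_3 = 118·cos4.7° − 0·2.709 = 117.6; c'Δl = 26.28; W sinα = 9.7
Slice 4: Δl = 1.4/cos16.3° = 1.459 m; N'_4 = 71·cos16.3° − 2·1.459 = 65.2; c'Δl = 14.15; W sinα = 19.9
Slice 5: Δl = 2.3/cos27.4° = 2.591 m; N'_5 = 114·cos27.4° − 8·2.591 = 80.5; c'Δl = 25.13; W sinα = 52.5
Slice 6: Δl = 2.2/cos42.7° = 2.994 m; N'_6 = 47·cos42.7° − 1·2.994 = 31.5; c'Δl = 29.04; W sinα = 31.9
Σc'Δl = 127.4 kN/m; ΣN' = 332.4 kN/m; ΣW sinα = 102.5 kN/m
Resisting = 127.4 + 332.4·tan34.7° = 127.4 + 230.2 = 357.6 kN/m
FS = 357.6 / 102.5 = 3.489

FS = 3.49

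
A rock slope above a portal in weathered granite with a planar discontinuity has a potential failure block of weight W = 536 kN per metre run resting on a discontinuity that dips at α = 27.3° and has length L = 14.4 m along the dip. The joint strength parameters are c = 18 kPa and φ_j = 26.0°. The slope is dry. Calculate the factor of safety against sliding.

Resolving the block weight along and normal to the plane and applying the Mohr–Coulomb strength on the joint:
N' = W cosα = 536·cos27.3° = 476.3 kN/m
Driving force T = W sinα = 536·sin27.3° = 245.8 kN/m
Resisting force R = c·L + N'·tanφ_j = 18·14.4 + 476.3·tan26.0° = 259.2 + 232.3 = 491.5 kN/m
FS = R / T = 491.5 / 245.8 = 1.999

FS = 2.00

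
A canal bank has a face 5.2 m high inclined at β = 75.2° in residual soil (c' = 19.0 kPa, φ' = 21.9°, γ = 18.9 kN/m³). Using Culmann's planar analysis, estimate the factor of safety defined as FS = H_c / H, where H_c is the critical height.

FS = 1.72

H_c = (4c'/γ) · sinβ cosφ' / [1 − cos(β − φ')]
    = (4·19.0/18.9) · sin75.2°·cos21.9° / [1 − cos53.3°]
    = 4.021 · 0.8971 / 0.4024 = 8.96 m
FS = H_c / H = 8.96 / 5.2 = 1.724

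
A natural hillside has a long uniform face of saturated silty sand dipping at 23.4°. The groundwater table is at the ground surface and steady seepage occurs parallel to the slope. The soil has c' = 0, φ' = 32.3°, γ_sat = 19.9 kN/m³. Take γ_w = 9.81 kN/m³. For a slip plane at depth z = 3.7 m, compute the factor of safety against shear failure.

With seepage parallel to the slope and the water table at the surface, the effective normal stress on the slip plane uses the buoyant unit weight γ' = γ_sat − γ_w while the driving shear stress uses γ_sat:
FS = [c' + γ' z cos²β tanφ'] / [γ_sat z sinβ cosβ]
(For c' = 0 this reduces to FS = (γ'/γ_sat)·tanφ'/tanβ.)
γ' = 19.9 − 9.81 = 10.09 kN/m³
Numerator = 0.0 + 10.09·3.7·cos²23.4°·tan32.3° = 0.0 + 10.09·3.7·0.8423·0.6322 = 19.878 kPa
Denominator = 19.9·3.7·sin23.4°·cos23.4° = 19.9·3.7·0.3971·0.9178 = 26.837 kPa
FS = 19.878 / 26.837 = 0.741

FS = 0.74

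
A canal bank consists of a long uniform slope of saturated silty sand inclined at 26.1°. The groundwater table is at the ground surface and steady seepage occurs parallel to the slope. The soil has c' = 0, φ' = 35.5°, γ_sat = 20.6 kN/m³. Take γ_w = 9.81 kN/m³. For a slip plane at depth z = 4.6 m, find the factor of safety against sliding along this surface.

With seepage parallel to the slope and the water table at the surface, the effective normal stress on the slip plane uses the buoyant unit weight γ' = γ_sat − γ_w while the driving shear stress uses γ_sat:
FS = [c' + γ' z cos²β tanφ'] / [γ_sat z sinβ cosβ]
(For c' = 0 this reduces to FS = (γ'/γ_sat)·tanφ'/tanβ.)
γ' = 20.6 − 9.81 = 10.79 kN/m³
Numerator = 0.0 + 10.79·4.6·cos²26.1°·tan35.5° = 0.0 + 10.79·4.6·0.8065·0.7133 = 28.551 kPa
Denominator = 20.6·4.6·sin26.1°·cos26.1° = 20.6·4.6·0.4399·0.8980 = 37.438 kPa
FS = 28.551 / 37.438 = 0.763

FS = 0.76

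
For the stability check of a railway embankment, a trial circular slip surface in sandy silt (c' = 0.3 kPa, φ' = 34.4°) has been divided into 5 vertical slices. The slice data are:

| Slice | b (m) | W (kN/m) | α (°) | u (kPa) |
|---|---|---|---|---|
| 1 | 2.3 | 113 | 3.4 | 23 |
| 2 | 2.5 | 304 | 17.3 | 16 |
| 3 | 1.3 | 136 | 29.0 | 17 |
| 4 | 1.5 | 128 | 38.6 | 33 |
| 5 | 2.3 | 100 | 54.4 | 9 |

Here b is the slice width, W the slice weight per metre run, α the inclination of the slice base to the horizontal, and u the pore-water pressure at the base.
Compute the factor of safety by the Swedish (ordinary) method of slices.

FS = 0.99

Ordinary method of slices: FS = Σ[c'·Δl_i + (W_i cosα_i − u_i·Δl_i)·tanφ'] / Σ W_i sinα_i, with Δl_i = b_i / cosα_i.
Slice 1: Δl = 2.3/cos3.4° = 2.304 m; N'_1 = 113·cos3.4° − 23·2.304 = 59.8; c'Δl = 0.69; W sinα = 6.7
Slice 2: Δl = 2.5/cos17.3° = 2.618 m; N'_2 = 304·cos17.3° − 16·2.618 = 248.4; c'Δl = 0.79; W sinα = 90.4
Slice 3: Δl = 1.3/cos29.0° = 1.486 m; N'_3 = 136·cos29.0° − 17·1.486 = 93.7; c'Δl = 0.45; W sinα = 65.9
Slice 4: Δl = 1.5/cos38.6° = 1.919 m; N'_4 = 128·cos38.6° − 33·1.919 = 36.7; c'Δl = 0.58; W sinα = 79.9
Slice 5: Δl = 2.3/cos54.4° = 3.951 m; N'_5 = 100·cos54.4° − 9·3.951 = 22.7; c'Δl = 1.19; W sinα = 81.3
Σc'Δl = 3.7 kN/m; ΣN' = 461.2 kN/m; ΣW sinα = 324.2 kN/m
Resisting = 3.7 + 461.2·tan34.4° = 3.7 + 315.8 = 319.5 kN/m
FS = 319.5 / 324.2 = 0.985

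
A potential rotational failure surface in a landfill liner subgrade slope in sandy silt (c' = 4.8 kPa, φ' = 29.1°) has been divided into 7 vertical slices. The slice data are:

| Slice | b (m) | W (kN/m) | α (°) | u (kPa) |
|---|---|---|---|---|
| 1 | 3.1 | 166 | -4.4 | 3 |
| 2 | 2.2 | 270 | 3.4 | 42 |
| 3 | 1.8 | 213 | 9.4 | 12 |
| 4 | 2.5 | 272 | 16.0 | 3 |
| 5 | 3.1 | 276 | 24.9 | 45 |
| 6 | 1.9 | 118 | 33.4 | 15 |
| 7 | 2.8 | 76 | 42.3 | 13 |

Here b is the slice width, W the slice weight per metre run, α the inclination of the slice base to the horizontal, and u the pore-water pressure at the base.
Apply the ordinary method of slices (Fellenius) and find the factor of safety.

Ordinary method of slices: FS = Σ[c'·Δl_i + (W_i cosα_i − u_i·Δl_i)·tanφ'] / Σ W_i sinα_i, with Δl_i = b_i / cosα_i.
Slice 1: Δl = 3.1/cos(-4.4°) = 3.109 m; N'_1 = 166·cos(-4.4°) − 3·3.109 = 156.2; c'Δl = 14.92; W sinα = -12.7
Slice 2: Δl = 2.2/cos3.4° = 2.204 m; N'_2 = 270·cos3.4° − 42·2.204 = 177.0; c'Δl = 10.58; W sinα = 16.0
Slice 3: Δl = 1.8/cos9.4° = 1.824 m; N'_3 = 213·cos9.4° − 12·1.824 = 188.2; c'Δl = 8.76; W sinα = 34.8
Slice 4: Δl = 2.5/cos16.0° = 2.601 m; N'_4 = 272·cos16.0° − 3·2.601 = 253.7; c'Δl = 12.48; W sinα = 75.0
Slice 5: Δl = 3.1/cos24.9° = 3.418 m; N'_5 = 276·cos24.9° − 45·3.418 = 96.5; c'Δl = 16.40; W sinα = 116.2
Slice 6: Δl = 1.9/cos33.4° = 2.276 m; N'_6 = 118·cos33.4° − 15·2.276 = 64.4; c'Δl = 10.92; W sinα = 65.0
Slice 7: Δl = 2.8/cos42.3° = 3.786 m; N'_7 = 76·cos42.3° − 13·3.786 = 7.0; c'Δl = 18.17; W sinα = 51.1
Σc'Δl = 92.2 kN/m; ΣN' = 943.0 kN/m; ΣW sinα = 345.4 kN/m
Resisting = 92.2 + 943.0·tan29.1° = 92.2 + 524.9 = 617.1 kN/m
FS = 617.1 / 345.4 = 1.787

FS = 1.79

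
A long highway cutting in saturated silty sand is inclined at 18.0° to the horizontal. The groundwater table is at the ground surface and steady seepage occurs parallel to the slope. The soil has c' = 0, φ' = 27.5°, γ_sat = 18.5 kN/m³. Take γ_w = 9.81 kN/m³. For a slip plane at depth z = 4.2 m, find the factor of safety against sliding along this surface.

FS = 0.75

With seepage parallel to the slope and the water table at the surface, the effective normal stress on the slip plane uses the buoyant unit weight γ' = γ_sat − γ_w while the driving shear stress uses γ_sat:
FS = [c' + γ' z cos²β tanφ'] / [γ_sat z sinβ cosβ]
(For c' = 0 this reduces to FS = (γ'/γ_sat)·tanφ'/tanβ.)
γ' = 18.5 − 9.81 = 8.69 kN/m³
Numerator = 0.0 + 8.69·4.2·cos²18.0°·tan27.5° = 0.0 + 8.69·4.2·0.9045·0.5206 = 17.185 kPa
Denominator = 18.5·4.2·sin18.0°·cos18.0° = 18.5·4.2·0.3090·0.9511 = 22.835 kPa
FS = 17.185 / 22.835 = 0.753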